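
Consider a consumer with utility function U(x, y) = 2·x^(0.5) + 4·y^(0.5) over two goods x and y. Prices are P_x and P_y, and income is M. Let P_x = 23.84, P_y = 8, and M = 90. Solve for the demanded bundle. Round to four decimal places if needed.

MU_x ∝ 2·x^(-0.5), MU_y ∝ 4·y^(-0.5), so MRS = (1/2)·(y/x)^(0.5) = P_x/P_y.
Solve for the ratio: y/x = [2·P_x/P_y]^(2).
Substitute y = (y/x)·x into the budget: x* = M/(P_x + P_y·(y/x)).
Numerically y/x = 35.5216, so x* = 90/(23.84 + 8·35.5216) = 0.2922 and y* = 35.5216·0.2922 = 10.3793.

x* = 0.2922, y* = 10.3793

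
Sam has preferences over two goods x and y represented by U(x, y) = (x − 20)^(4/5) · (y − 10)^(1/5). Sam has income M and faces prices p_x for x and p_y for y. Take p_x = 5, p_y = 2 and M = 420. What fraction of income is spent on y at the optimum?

share on y = 0.1905

MRS = 4·(y−10)/(x−20). Tangency with p_x/p_y gives y−10 = (1/4)·(p_x/p_y)·(x−20).
Substituting into the budget: x* = 20 + 0.8·(M − 20·p_x − 10·p_y)/p_x, and y* = 10 + 0.2·(…)/p_y.
Discretionary income = 420 − 20·5 − 10·2 = 300; x* = 20 + 0.8·300/5 = 68; y* = 10 + 0.2·300/2 = 40.
Expenditure on y: 2·40 = 80; share = 0.1905.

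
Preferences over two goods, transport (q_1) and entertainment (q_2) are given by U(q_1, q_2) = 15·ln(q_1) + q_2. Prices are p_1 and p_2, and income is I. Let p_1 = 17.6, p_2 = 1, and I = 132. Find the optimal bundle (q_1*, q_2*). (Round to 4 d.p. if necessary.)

q_1* = 0.8523, q_2* = 117

Set MRS = p_1/p_2: (15/q_1)/1 = p_1/p_2.
So q_1*(p_1,p_2) = 15·p_2/p_1, independent of income; and q_2* = (I − 15·p_2)/p_2.
At the given prices: q_1* = 15·1/17.6 = 0.8523, and q_2* = 117.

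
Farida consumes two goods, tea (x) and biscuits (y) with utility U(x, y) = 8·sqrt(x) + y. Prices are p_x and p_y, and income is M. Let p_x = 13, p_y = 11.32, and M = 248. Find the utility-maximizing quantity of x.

x* = 12.1318

Utility is quasi-linear in y; the FOC for x is 4/√x = p_x/p_y.
Thus x* = (4·p_y/p_x)² — independent of M — with the rest of income spent on y.
Plugging in: x* = (4·11.32/13)² = 12.1318.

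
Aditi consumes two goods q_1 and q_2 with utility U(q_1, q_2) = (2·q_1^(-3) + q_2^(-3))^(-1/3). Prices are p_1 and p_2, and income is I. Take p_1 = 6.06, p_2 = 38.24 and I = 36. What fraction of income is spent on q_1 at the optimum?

share on q_1 = 0.23

From the CES first-order condition, 2·(q_2/q_1)^(4) = p_1/p_2.
Solve for the ratio: q_2/q_1 = [(1/2)·p_1/p_2]^(0.25).
With the ratio pinned down, the budget gives q_1* = I/(p_1 + p_2·(q_2/q_1)) and q_2* = (q_2/q_1)·q_1*.
Numerically q_2/q_1 = 0.530556, so q_1* = 36/(6.06 + 38.24·0.530556) = 1.3663 and q_2* = 0.530556·1.3663 = 0.7249.
Expenditure on q_1: 6.06·1.3663 = 8.2798; share = 0.23.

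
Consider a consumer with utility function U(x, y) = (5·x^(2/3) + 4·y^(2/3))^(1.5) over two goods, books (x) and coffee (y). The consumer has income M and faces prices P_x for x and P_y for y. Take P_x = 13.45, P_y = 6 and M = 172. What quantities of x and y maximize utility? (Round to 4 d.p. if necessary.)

x* = 3.5793, y* = 20.6432

MRS = MU_x/MU_y = (5/4)·(y/x)^(1/3). Set equal to P_x/P_y.
Hence y/x = ((4/5)·P_x/P_y)^(1/(1/3)), i.e. raised to the 3 power.
With the ratio pinned down, the budget gives x* = M/(P_x + P_y·(y/x)) and y* = (y/x)·x*.
Numerically y/x = 5.76744, so x* = 172/(13.45 + 6·5.76744) = 3.5793 and y* = 5.76744·3.5793 = 20.6432.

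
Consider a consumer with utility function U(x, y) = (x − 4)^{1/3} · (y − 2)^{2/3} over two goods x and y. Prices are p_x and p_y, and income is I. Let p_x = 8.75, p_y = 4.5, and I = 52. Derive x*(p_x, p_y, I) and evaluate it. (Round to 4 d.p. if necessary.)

x* = 4.3048

MRS = (1/2)·(y−2)/(x−4). Tangency with p_x/p_y gives y−2 = 2·(p_x/p_y)·(x−4).
Substituting into the budget: x* = 4 + 1/3·(I − 4·p_x − 2·p_y)/p_x, and y* = 2 + 2/3·(…)/p_y.
Discretionary income = 52 − 4·8.75 − 2·4.5 = 8; x* = 4 + 1/3·8/8.75 = 4.3048.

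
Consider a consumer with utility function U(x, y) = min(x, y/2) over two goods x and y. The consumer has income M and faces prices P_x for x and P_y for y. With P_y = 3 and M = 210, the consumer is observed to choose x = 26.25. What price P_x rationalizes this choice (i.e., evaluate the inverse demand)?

P_x = 2

Leontief preferences: the optimum is at the kink where x/1 = y/2, i.e. y = 2·x.
Budget: P_x·x + P_y·2·x = M, so (P_x + 2·P_y)·x = M.
Demand: x*(P_x,P_y,M) = M/(P_x + 2·P_y), y* = 2·M/(P_x + 2·P_y).
Set x* = 26.25 in the demand function and solve for P_x: P_x = 2.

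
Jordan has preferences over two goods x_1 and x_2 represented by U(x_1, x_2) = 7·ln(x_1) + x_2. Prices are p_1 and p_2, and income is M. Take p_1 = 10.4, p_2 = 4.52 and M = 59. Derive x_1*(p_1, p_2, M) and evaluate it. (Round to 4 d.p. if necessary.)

x_1* = 3.0423

MU_x_1 = 7/x_1, MU_x_2 = 1. Tangency: 7/x_1 = p_1/p_2.
So x_1*(p_1,p_2) = 7·p_2/p_1, independent of income; and x_2* = (M − 7·p_2)/p_2.
At the given prices: x_1* = 7·4.52/10.4 = 3.0423.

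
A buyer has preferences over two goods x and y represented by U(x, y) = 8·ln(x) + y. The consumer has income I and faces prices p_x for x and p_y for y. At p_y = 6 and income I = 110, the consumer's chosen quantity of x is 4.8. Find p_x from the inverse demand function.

MU_x = 8/x, MU_y = 1. Tangency: 8/x = p_x/p_y.
So x*(p_x,p_y) = 8·p_y/p_x, independent of income; and y* = (I − 8·p_y)/p_y.
Set x* = 4.8 in the demand function and solve for p_x: p_x = 10.

p_x = 10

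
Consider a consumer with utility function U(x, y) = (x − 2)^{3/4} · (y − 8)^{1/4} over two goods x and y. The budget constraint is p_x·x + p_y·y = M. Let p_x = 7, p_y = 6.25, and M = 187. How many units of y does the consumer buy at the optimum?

Let x' = x−2, y' = y−8. MRS = 3·y'/x' = p_x/p_y.
Substituting into the budget: x* = 2 + 0.75·(M − 2·p_x − 8·p_y)/p_x, and y* = 8 + 0.25·(…)/p_y.
Discretionary income = 187 − 2·7 − 8·6.25 = 123; y* = 8 + 0.25·123/6.25 = 12.92.

y* = 12.92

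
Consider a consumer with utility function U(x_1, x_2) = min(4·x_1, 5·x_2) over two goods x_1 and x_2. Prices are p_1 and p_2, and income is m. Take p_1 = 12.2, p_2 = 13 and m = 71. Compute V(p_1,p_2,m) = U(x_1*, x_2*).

V = 12.5664

Leontief preferences: the optimum is at the kink where x_1/5 = x_2/4, i.e. x_2 = (4/5)·x_1.
Budget: p_1·x_1 + p_2·(4/5)·x_1 = m, so (5·p_1 + 4·p_2)·x_1 = 5·m.
Demand: x_1*(p_1,p_2,m) = 5·m/(5·p_1 + 4·p_2), x_2* = 4·m/(5·p_1 + 4·p_2).
Here 5·12.2 + 4·13 = 113, giving x_1* = 3.1416 and x_2* = 2.5133.
Utility at the optimum: U(3.1416, 2.5133) = 12.5664.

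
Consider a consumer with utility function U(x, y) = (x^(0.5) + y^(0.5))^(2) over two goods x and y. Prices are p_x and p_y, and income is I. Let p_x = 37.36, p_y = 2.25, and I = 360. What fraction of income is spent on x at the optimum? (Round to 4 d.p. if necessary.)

share on x = 0.0568

MU_x ∝ x^(-0.5), MU_y ∝ y^(-0.5), so MRS = (y/x)^(0.5) = p_x/p_y.
Hence y/x = (p_x/p_y)^(1/(0.5)), i.e. raised to the 2 power.
Substitute y = (y/x)·x into the budget: x* = I/(p_x + p_y·(y/x)).
Numerically y/x = 275.707575, so x* = 360/(37.36 + 2.25·275.707575) = 0.5474 and y* = 275.707575·0.5474 = 150.9114.
Expenditure on x: 37.36·0.5474 = 20.4494; share = 0.0568.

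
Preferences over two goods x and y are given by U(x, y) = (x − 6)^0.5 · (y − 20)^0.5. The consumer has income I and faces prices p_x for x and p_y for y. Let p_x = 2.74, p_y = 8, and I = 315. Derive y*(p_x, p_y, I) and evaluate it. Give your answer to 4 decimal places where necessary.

y* = 28.66

Substituting into the budget: x* = 6 + 0.5·(I − 6·p_x − 20·p_y)/p_x, and y* = 20 + 0.5·(…)/p_y.
Discretionary income = 315 − 6·2.74 − 20·8 = 138.56; y* = 20 + 0.5·138.56/8 = 28.66.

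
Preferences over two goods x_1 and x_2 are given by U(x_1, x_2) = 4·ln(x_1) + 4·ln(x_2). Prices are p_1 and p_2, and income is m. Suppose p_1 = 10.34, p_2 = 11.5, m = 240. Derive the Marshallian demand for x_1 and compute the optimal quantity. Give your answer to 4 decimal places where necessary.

Tangency: MRS = x_2/x_1 = p_1/p_2.
So 4·p_2·x_2 = 4·p_1·x_1; combined with the budget, a share 0.5 of income goes to x_1.
Demand: x_1*(p_1,p_2,m) = 0.5·m/p_1 and x_2* = 0.5·m/p_2.
At p_1=10.34, p_2=11.5, m=240: x_1* = 0.5·240/10.34 = 11.6054.

x_1* = 11.6054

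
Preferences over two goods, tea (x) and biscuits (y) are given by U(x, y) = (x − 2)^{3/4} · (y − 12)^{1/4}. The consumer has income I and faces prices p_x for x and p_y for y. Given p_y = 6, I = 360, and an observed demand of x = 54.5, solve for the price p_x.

This is Cobb-Douglas in (x−2, y−12): tangency gives 0.75·p_y·(y−12) = 0.25·p_x·(x−2).
After buying the subsistence bundle (2, 12), a share 0.75 of the remaining income goes to x: x* = 2 + 0.75·(I − 2p_x − 12p_y)/p_x.
Set x* = 54.5 in the demand function and solve for p_x: p_x = 4.

p_x = 4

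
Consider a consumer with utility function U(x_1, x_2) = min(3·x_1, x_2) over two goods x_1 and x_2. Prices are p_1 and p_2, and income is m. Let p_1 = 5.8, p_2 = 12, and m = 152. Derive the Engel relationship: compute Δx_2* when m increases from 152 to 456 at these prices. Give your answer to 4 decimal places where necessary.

Leontief preferences: the optimum is at the kink where x_1/1 = x_2/3, i.e. x_2 = 3·x_1.
Budget: p_1·x_1 + p_2·3·x_1 = m, so (p_1 + 3·p_2)·x_1 = m.
Demand: x_1*(p_1,p_2,m) = m/(p_1 + 3·p_2), x_2* = 3·m/(p_1 + 3·p_2).
Here 5.8 + 3·12 = 41.8, giving x_2* = 10.9091.
At m' = 456: x_2* = 32.7273. Change: 32.7273 − 10.9091 = 21.8182.

Δx_2* = 21.8182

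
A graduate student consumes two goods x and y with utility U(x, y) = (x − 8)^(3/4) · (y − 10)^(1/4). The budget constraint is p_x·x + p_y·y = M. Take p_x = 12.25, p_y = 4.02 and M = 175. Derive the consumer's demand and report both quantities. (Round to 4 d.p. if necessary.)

x* = 10.2531, y* = 12.2886

This is Cobb-Douglas in (x−8, y−10): tangency gives 0.75·p_y·(y−10) = 0.25·p_x·(x−8).
Substituting into the budget: x* = 8 + 0.75·(M − 8·p_x − 10·p_y)/p_x, and y* = 10 + 0.25·(…)/p_y.
Discretionary income = 175 − 8·12.25 − 10·4.02 = 36.8; x* = 8 + 0.75·36.8/12.25 = 10.2531; y* = 10 + 0.25·36.8/4.02 = 12.2886.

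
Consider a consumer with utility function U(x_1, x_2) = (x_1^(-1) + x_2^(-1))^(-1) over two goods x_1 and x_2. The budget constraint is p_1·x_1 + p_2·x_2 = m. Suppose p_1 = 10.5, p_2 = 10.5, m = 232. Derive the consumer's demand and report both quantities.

MU_x_1 ∝ x_1^(-2), MU_x_2 ∝ x_2^(-2), so MRS = (x_2/x_1)^(2) = p_1/p_2.
Solve for the ratio: x_2/x_1 = [p_1/p_2]^(0.5).
With the ratio pinned down, the budget gives x_1* = m/(p_1 + p_2·(x_2/x_1)) and x_2* = (x_2/x_1)·x_1*.
Numerically x_2/x_1 = 1, so x_1* = 232/(10.5 + 10.5·1) = 11.0476 and x_2* = 1·11.0476 = 11.0476.

x_1* = 11.0476, x_2* = 11.0476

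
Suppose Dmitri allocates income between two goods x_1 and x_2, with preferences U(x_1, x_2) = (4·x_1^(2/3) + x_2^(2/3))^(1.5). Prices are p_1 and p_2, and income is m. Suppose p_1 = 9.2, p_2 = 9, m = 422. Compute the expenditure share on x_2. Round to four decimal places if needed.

Substitute x_2 = (x_2/x_1)·x_1 into the budget: x_1* = m/(p_1 + p_2·(x_2/x_1)).
Numerically x_2/x_1 = 0.01669, so x_1* = 422/(9.2 + 9·0.01669) = 45.1327 and x_2* = 0.01669·45.1327 = 0.7533.
Expenditure on x_2: 9·0.7533 = 6.7794; share = 0.0161.

share on x_2 = 0.0161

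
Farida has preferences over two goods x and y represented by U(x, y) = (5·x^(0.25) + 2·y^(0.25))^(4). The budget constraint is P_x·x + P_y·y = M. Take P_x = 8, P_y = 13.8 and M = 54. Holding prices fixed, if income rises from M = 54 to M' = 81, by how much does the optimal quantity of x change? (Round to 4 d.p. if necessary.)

Δx* = 2.7092

With the ratio pinned down, the budget gives x* = M/(P_x + P_y·(y/x)) and y* = (y/x)·x*.
Numerically y/x = 0.142461, so x* = 54/(8 + 13.8·0.142461) = 5.4184.
At M' = 81: x* = 8.1277. Change: 8.1277 − 5.4184 = 2.7092.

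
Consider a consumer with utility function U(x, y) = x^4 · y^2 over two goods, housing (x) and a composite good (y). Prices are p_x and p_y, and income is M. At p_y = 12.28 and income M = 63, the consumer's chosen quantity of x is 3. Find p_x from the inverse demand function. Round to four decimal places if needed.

p_x = 14

Tangency: MRS = 2·y/x = p_x/p_y.
Rearranging, p_y·y = (1/2)·p_x·x. Substituting into the budget gives p_x·x·(1 + (1/2)) = M.
Demand: x*(p_x,p_y,M) = 2/3·M/p_x and y* = 1/3·M/p_y.
Set x* = 3 in the demand function and solve for p_x: p_x = 14.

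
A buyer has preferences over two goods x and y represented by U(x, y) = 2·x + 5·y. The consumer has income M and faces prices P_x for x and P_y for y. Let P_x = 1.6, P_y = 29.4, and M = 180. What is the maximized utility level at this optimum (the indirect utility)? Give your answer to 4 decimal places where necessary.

Perfect substitutes: compare marginal utility per dollar. 2/P_x vs 5/P_y → 1.25 vs 0.1701.
x gives more utility per dollar, so spend all income on x: x* = M/P_x, y* = 0.
Numerically: x* = 112.5, y* = 0.
Utility at the optimum: U(112.5, 0) = 225.

V = 225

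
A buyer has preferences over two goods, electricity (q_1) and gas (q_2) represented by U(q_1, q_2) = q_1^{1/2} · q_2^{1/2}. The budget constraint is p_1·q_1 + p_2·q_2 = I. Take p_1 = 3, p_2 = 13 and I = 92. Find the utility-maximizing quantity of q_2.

MU_q_1/MU_q_2 = (0.5·q_2)/(0.5·q_1); tangency sets this equal to p_1/p_2.
Rearranging, p_2·q_2 = p_1·q_1. Substituting into the budget gives p_1·q_1·(1 + 1) = I.
Demand: q_1*(p_1,p_2,I) = 0.5·I/p_1 and q_2* = 0.5·I/p_2.
At p_1=3, p_2=13, I=92: q_2* = 0.5·92/13 = 3.5385.

q_2* = 3.5385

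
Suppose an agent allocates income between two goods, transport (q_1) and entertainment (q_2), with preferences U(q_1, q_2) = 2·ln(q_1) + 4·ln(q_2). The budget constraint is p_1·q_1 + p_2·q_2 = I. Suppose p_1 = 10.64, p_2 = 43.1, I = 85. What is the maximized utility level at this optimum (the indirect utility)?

The MRS is (1/2)·q_2/q_1. Set MRS = p_1/p_2.
Rearranging, p_2·q_2 = 2·p_1·q_1. Substituting into the budget gives p_1·q_1·(1 + 2) = I.
Demand: q_1*(p_1,p_2,I) = 1/3·I/p_1 and q_2* = 2/3·I/p_2.
At p_1=10.64, p_2=43.1, I=85: q_1* = 1/3·85/10.64 = 2.6629, q_2* = 1.3148.
Utility at the optimum: U(2.6629, 1.3148) = 3.0535.

V = 3.0535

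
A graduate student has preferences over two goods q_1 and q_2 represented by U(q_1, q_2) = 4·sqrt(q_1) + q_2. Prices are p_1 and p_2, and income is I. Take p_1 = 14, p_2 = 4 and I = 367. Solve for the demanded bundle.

Set MRS = p_1/p_2: 2·q_1^(−1/2) = p_1/p_2.
Thus q_1* = (2·p_2/p_1)² — independent of I — with the rest of income spent on q_2.
Plugging in: q_1* = (2·4/14)² = 0.3265, q_2* = 90.6071.

q_1* = 0.3265, q_2* = 90.6071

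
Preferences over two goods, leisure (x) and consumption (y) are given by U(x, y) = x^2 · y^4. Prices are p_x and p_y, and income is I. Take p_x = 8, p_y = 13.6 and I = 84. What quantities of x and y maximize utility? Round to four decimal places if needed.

x* = 3.5, y* = 4.1176

MU_x/MU_y = (2·y)/(4·x); tangency sets this equal to p_x/p_y.
Rearranging, p_y·y = 2·p_x·x. Substituting into the budget gives p_x·x·(1 + 2) = I.
Demand: x*(p_x,p_y,I) = 1/3·I/p_x and y* = 2/3·I/p_y.
At p_x=8, p_y=13.6, I=84: x* = 1/3·84/8 = 3.5, y* = 4.1176.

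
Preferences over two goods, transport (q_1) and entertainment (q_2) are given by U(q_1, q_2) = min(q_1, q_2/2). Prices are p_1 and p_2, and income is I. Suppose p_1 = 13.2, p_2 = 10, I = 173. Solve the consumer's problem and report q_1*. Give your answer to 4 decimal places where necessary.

Leontief preferences: the optimum is at the kink where q_1/1 = q_2/2, i.e. q_2 = 2·q_1.
Budget: p_1·q_1 + p_2·2·q_1 = I, so (p_1 + 2·p_2)·q_1 = I.
Demand: q_1*(p_1,p_2,I) = I/(p_1 + 2·p_2), q_2* = 2·I/(p_1 + 2·p_2).
Here 13.2 + 2·10 = 33.2, giving q_1* = 5.2108.

q_1* = 5.2108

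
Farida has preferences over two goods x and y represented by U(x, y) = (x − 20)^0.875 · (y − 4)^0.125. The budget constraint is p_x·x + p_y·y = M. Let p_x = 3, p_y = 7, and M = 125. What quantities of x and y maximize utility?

x* = 30.7917, y* = 4.6607

MRS = 7·(y−4)/(x−20). Tangency with p_x/p_y gives y−4 = (1/7)·(p_x/p_y)·(x−20).
Substituting into the budget: x* = 20 + 0.875·(M − 20·p_x − 4·p_y)/p_x, and y* = 4 + 0.125·(…)/p_y.
Discretionary income = 125 − 20·3 − 4·7 = 37; x* = 20 + 0.875·37/3 = 30.7917; y* = 4 + 0.125·37/7 = 4.6607.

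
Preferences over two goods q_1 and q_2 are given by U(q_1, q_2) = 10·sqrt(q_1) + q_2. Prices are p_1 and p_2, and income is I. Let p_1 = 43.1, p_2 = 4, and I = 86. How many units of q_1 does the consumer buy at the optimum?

Thus q_1* = (5·p_2/p_1)² — independent of I — with the rest of income spent on q_2.
Plugging in: q_1* = (5·4/43.1)² = 0.2153.

q_1* = 0.2153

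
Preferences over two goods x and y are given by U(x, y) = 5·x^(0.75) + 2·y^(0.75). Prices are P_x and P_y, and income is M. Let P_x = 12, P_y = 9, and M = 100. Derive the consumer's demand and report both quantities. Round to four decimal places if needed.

From the CES first-order condition, (5/2)·(y/x)^(0.25) = P_x/P_y.
Hence y/x = ((2/5)·P_x/P_y)^(1/(0.25)), i.e. raised to the 4 power.
With the ratio pinned down, the budget gives x* = M/(P_x + P_y·(y/x)) and y* = (y/x)·x*.
Numerically y/x = 0.080909, so x* = 100/(12 + 9·0.080909) = 7.8566 and y* = 0.080909·7.8566 = 0.6357.

x* = 7.8566, y* = 0.6357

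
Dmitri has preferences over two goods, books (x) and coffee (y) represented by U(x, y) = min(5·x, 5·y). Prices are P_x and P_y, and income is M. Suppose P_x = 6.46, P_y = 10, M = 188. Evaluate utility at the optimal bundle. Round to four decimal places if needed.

V = 57.1081

With perfect complements, no substitution: consume in ratio x:y = 5:5.
Budget: P_x·x + P_y·x = M, so (5·P_x + 5·P_y)·x = 5·M.
Demand: x*(P_x,P_y,M) = 5·M/(5·P_x + 5·P_y), y* = 5·M/(5·P_x + 5·P_y).
Here 5·6.46 + 5·10 = 82.3, giving x* = 11.4216 and y* = 11.4216.
Utility at the optimum: U(11.4216, 11.4216) = 57.1081.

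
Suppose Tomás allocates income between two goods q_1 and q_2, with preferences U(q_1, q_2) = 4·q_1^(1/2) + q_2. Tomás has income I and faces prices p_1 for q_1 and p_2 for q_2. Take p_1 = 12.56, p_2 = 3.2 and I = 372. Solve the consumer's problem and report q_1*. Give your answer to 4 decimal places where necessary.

Set MRS = p_1/p_2: 2·q_1^(−1/2) = p_1/p_2.
Thus q_1* = (2·p_2/p_1)² — independent of I — with the rest of income spent on q_2.
Plugging in: q_1* = (2·3.2/12.56)² = 0.2596.

q_1* = 0.2596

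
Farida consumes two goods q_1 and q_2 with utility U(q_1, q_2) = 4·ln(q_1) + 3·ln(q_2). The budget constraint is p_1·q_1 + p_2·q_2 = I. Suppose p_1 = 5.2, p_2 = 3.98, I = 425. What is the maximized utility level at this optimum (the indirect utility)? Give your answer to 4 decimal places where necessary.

Tangency: MRS = (4/3)·q_2/q_1 = p_1/p_2.
So 4·p_2·q_2 = 3·p_1·q_1; combined with the budget, a share 4/7 of income goes to q_1.
Demand: q_1*(p_1,p_2,I) = 4/7·I/p_1 and q_2* = 3/7·I/p_2.
At p_1=5.2, p_2=3.98, I=425: q_1* = 4/7·425/5.2 = 46.7033, q_2* = 45.7645.
Utility at the optimum: U(46.7033, 45.7645) = 26.8458.

V = 26.8458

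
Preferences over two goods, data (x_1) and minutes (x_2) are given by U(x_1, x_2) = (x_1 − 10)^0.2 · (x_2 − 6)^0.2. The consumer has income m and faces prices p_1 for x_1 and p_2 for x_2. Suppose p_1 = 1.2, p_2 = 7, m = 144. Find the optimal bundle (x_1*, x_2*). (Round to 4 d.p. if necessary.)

MRS = (x_2−6)/(x_1−10). Tangency with p_1/p_2 gives x_2−6 = (p_1/p_2)·(x_1−10).
Substituting into the budget: x_1* = 10 + 0.5·(m − 10·p_1 − 6·p_2)/p_1, and x_2* = 6 + 0.5·(…)/p_2.
Discretionary income = 144 − 10·1.2 − 6·7 = 90; x_1* = 10 + 0.5·90/1.2 = 47.5; x_2* = 6 + 0.5·90/7 = 12.4286.

x_1* = 47.5, x_2* = 12.4286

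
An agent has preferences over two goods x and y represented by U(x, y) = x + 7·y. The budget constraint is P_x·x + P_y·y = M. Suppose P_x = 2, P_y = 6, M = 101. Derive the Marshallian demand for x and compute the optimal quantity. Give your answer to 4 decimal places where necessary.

x* = 0

Linear utility — the consumer picks whichever good has higher MU/price: 1/2 = 0.5 vs 7/6 = 1.1667.
y gives more utility per dollar, so spend all income on y: y* = M/P_y, x* = 0.
Numerically: x* = 0, y* = 16.8333.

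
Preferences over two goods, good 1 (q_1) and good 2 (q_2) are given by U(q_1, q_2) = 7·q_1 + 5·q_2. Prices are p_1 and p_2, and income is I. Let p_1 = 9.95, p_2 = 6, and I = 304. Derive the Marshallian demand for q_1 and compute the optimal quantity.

q_1* = 0

Linear utility — the consumer picks whichever good has higher MU/price: 7/9.95 = 0.7035 vs 5/6 = 0.8333.
q_2 gives more utility per dollar, so spend all income on q_2: q_2* = I/p_2, q_1* = 0.
Numerically: q_1* = 0, q_2* = 50.6667.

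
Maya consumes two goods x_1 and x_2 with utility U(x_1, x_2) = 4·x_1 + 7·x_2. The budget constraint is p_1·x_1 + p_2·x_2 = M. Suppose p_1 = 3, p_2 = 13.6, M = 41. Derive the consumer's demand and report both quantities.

Perfect substitutes: compare marginal utility per dollar. 4/p_1 vs 7/p_2 → 1.3333 vs 0.5147.
x_1 gives more utility per dollar, so spend all income on x_1: x_1* = M/p_1, x_2* = 0.
Numerically: x_1* = 13.6667, x_2* = 0.

x_1* = 13.6667, x_2* = 0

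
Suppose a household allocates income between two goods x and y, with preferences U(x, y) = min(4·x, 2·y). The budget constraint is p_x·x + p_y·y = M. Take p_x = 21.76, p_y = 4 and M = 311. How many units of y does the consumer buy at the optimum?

Demand: x*(p_x,p_y,M) = 2·M/(2·p_x + 4·p_y), y* = 4·M/(2·p_x + 4·p_y).
Here 2·21.76 + 4·4 = 59.52, giving y* = 20.9005.

y* = 20.9005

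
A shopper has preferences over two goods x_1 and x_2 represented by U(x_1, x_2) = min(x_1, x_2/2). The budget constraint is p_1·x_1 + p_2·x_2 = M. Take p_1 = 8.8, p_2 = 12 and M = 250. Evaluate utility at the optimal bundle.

Leontief preferences: the optimum is at the kink where x_1/1 = x_2/2, i.e. x_2 = 2·x_1.
Budget: p_1·x_1 + p_2·2·x_1 = M, so (p_1 + 2·p_2)·x_1 = M.
Demand: x_1*(p_1,p_2,M) = M/(p_1 + 2·p_2), x_2* = 2·M/(p_1 + 2·p_2).
Here 8.8 + 2·12 = 32.8, giving x_1* = 7.622 and x_2* = 15.2439.
Utility at the optimum: U(7.622, 15.2439) = 7.622.

V = 7.622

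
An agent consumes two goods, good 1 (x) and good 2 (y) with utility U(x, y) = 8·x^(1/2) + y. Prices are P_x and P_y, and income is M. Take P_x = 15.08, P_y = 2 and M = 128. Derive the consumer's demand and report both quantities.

x* = 0.2814, y* = 61.878

Utility is quasi-linear in y; the FOC for x is 4/√x = P_x/P_y.
Solve: √x = 4·P_y/P_x, so x*(P_x,P_y) = (4·P_y/P_x)², and y* = (M − P_x·x*)/P_y.
Plugging in: x* = (4·2/15.08)² = 0.2814, y* = 61.878.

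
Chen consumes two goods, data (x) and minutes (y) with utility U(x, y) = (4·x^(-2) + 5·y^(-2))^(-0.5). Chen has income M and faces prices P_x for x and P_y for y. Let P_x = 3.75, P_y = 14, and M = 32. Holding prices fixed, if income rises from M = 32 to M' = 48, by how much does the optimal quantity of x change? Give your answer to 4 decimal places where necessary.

Δx* = 1.1877

With the ratio pinned down, the budget gives x* = M/(P_x + P_y·(y/x)) and y* = (y/x)·x*.
Numerically y/x = 0.694392, so x* = 32/(3.75 + 14·0.694392) = 2.3754.
At M' = 48: x* = 3.5631. Change: 3.5631 − 2.3754 = 1.1877.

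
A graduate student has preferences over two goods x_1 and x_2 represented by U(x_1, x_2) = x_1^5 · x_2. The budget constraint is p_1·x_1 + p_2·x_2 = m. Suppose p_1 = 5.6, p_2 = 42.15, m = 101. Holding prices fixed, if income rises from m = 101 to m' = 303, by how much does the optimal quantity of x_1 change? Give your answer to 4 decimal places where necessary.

Tangency: MRS = 5·x_2/x_1 = p_1/p_2.
So 5·p_2·x_2 = p_1·x_1; combined with the budget, a share 5/6 of income goes to x_1.
Demand: x_1*(p_1,p_2,m) = 5/6·m/p_1 and x_2* = 1/6·m/p_2.
At p_1=5.6, p_2=42.15, m=101: x_1* = 5/6·101/5.6 = 15.0298.
At m' = 303: x_1* = 45.0893. Change: 45.0893 − 15.0298 = 30.0595.

Δx_1* = 30.0595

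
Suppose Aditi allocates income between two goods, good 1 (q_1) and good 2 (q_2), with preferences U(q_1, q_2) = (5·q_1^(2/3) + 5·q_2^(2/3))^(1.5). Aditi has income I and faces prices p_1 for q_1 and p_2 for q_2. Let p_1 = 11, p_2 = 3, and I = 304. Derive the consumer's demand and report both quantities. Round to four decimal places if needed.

q_1* = 1.9133, q_2* = 94.3179

MU_q_1 ∝ 5·q_1^(-1/3), MU_q_2 ∝ 5·q_2^(-1/3), so MRS = (q_2/q_1)^(1/3) = p_1/p_2.
Hence q_2/q_1 = (p_1/p_2)^(1/(1/3)), i.e. raised to the 3 power.
With the ratio pinned down, the budget gives q_1* = I/(p_1 + p_2·(q_2/q_1)) and q_2* = (q_2/q_1)·q_1*.
Numerically q_2/q_1 = 49.296296, so q_1* = 304/(11 + 3·49.296296) = 1.9133 and q_2* = 49.296296·1.9133 = 94.3179.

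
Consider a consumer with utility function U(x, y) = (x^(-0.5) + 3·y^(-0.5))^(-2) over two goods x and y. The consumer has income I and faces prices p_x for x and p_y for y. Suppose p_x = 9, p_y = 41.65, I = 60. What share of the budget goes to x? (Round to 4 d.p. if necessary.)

MU_x ∝ x^(-1.5), MU_y ∝ 3·y^(-1.5), so MRS = (1/3)·(y/x)^(1.5) = p_x/p_y.
Hence y/x = (3·p_x/p_y)^(1/(1.5)), i.e. raised to the 2/3 power.
Substitute y = (y/x)·x into the budget: x* = I/(p_x + p_y·(y/x)).
Numerically y/x = 0.74903, so x* = 60/(9 + 41.65·0.74903) = 1.4926 and y* = 0.74903·1.4926 = 1.118.
Expenditure on x: 9·1.4926 = 13.4338; share = 0.2239.

share on x = 0.2239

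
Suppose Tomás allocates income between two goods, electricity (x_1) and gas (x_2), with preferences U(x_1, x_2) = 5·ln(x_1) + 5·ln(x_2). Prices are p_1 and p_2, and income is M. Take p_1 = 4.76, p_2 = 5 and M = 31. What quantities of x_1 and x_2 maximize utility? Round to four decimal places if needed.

MU_x_1/MU_x_2 = (5·x_2)/(5·x_1); tangency sets this equal to p_1/p_2.
Rearranging, p_2·x_2 = p_1·x_1. Substituting into the budget gives p_1·x_1·(1 + 1) = M.
Demand: x_1*(p_1,p_2,M) = 0.5·M/p_1 and x_2* = 0.5·M/p_2.
At p_1=4.76, p_2=5, M=31: x_1* = 0.5·31/4.76 = 3.2563, x_2* = 3.1.

x_1* = 3.2563, x_2* = 3.1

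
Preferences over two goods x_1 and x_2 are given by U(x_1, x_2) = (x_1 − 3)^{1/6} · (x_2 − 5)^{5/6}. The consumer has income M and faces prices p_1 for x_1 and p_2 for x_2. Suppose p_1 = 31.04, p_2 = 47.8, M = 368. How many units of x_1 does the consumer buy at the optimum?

x_1* = 3.1927

This is Cobb-Douglas in (x_1−3, x_2−5): tangency gives 1/6·p_2·(x_2−5) = 5/6·p_1·(x_1−3).
After buying the subsistence bundle (3, 5), a share 1/6 of the remaining income goes to x_1: x_1* = 3 + 1/6·(M − 3p_1 − 5p_2)/p_1.
Discretionary income = 368 − 3·31.04 − 5·47.8 = 35.88; x_1* = 3 + 1/6·35.88/31.04 = 3.1927.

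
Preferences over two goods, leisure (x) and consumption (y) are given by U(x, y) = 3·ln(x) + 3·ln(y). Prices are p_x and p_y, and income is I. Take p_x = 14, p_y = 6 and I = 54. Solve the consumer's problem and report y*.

y* = 4.5

At p_x=14, p_y=6, I=54: y* = 0.5·54/6 = 4.5.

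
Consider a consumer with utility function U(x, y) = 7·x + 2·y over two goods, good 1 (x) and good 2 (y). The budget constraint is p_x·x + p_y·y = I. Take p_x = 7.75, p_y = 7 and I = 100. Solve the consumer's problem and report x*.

x gives more utility per dollar, so spend all income on x: x* = I/p_x, y* = 0.
Numerically: x* = 12.9032, y* = 0.

x* = 12.9032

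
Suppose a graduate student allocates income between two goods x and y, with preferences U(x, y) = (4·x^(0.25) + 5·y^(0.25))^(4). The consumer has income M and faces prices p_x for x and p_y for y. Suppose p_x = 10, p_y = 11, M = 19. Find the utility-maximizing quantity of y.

Numerically y/x = 1.185832, so x* = 19/(10 + 11·1.185832) = 0.8245 and y* = 1.185832·0.8245 = 0.9777.

y* = 0.9777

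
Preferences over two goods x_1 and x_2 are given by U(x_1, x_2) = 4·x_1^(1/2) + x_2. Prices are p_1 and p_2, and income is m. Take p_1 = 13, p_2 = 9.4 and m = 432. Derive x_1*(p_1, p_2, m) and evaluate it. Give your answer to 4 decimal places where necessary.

Utility is quasi-linear in x_2; the FOC for x_1 is 2/√x_1 = p_1/p_2.
Solve: √x_1 = 2·p_2/p_1, so x_1*(p_1,p_2) = (2·p_2/p_1)², and x_2* = (m − p_1·x_1*)/p_2.
Plugging in: x_1* = (2·9.4/13)² = 2.0914.

x_1* = 2.0914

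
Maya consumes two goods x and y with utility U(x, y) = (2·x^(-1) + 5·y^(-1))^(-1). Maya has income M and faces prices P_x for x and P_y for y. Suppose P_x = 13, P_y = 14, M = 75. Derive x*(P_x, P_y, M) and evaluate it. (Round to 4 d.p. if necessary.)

x* = 2.1846

MU_x ∝ 2·x^(-2), MU_y ∝ 5·y^(-2), so MRS = (2/5)·(y/x)^(2) = P_x/P_y.
Solve for the ratio: y/x = [(5/2)·P_x/P_y]^(0.5).
With the ratio pinned down, the budget gives x* = M/(P_x + P_y·(y/x)) and y* = (y/x)·x*.
Numerically y/x = 1.523624, so x* = 75/(13 + 14·1.523624) = 2.1846.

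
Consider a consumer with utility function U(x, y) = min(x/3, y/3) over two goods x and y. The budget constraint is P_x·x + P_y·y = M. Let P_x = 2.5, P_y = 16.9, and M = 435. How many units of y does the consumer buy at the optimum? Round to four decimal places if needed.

y* = 22.4227

Demand: x*(P_x,P_y,M) = 3·M/(3·P_x + 3·P_y), y* = 3·M/(3·P_x + 3·P_y).
Here 3·2.5 + 3·16.9 = 58.2, giving y* = 22.4227.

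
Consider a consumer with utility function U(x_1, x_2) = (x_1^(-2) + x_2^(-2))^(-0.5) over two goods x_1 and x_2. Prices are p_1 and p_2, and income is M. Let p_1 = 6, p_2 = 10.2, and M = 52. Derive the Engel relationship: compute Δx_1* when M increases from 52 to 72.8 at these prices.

MRS = MU_x_1/MU_x_2 = (x_2/x_1)^(3). Set equal to p_1/p_2.
Hence x_2/x_1 = (p_1/p_2)^(1/(3)), i.e. raised to the 1/3 power.
Substitute x_2 = (x_2/x_1)·x_1 into the budget: x_1* = M/(p_1 + p_2·(x_2/x_1)).
Numerically x_2/x_1 = 0.837884, so x_1* = 52/(6 + 10.2·0.837884) = 3.5748.
At M' = 72.8: x_1* = 5.0047. Change: 5.0047 − 3.5748 = 1.4299.

Δx_1* = 1.4299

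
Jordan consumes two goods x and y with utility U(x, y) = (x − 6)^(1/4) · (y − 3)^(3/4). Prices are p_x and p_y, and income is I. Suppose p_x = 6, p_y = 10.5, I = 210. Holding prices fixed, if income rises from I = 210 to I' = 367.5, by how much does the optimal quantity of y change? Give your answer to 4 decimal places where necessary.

Δy* = 11.25

MRS = (1/3)·(y−3)/(x−6). Tangency with p_x/p_y gives y−3 = 3·(p_x/p_y)·(x−6).
Substituting into the budget: x* = 6 + 0.25·(I − 6·p_x − 3·p_y)/p_x, and y* = 3 + 0.75·(…)/p_y.
Discretionary income = 210 − 6·6 − 3·10.5 = 142.5; y* = 3 + 0.75·142.5/10.5 = 13.1786.
At I' = 367.5: y* = 24.4286. Change: 24.4286 − 13.1786 = 11.25.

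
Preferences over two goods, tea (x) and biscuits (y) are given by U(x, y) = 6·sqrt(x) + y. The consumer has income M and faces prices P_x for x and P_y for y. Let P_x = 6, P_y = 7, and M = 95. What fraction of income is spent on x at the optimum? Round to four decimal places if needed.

Utility is quasi-linear in y; the FOC for x is 3/√x = P_x/P_y.
Solve: √x = 3·P_y/P_x, so x*(P_x,P_y) = (3·P_y/P_x)², and y* = (M − P_x·x*)/P_y.
Plugging in: x* = (3·7/6)² = 12.25, y* = 3.0714.
Expenditure on x: 6·12.25 = 73.5; share = 0.7737.

share on x = 0.7737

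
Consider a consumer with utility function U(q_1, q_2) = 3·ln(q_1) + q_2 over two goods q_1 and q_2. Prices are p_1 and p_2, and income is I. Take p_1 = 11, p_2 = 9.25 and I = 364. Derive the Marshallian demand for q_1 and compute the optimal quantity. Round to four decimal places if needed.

MU_q_1 = 3/q_1, MU_q_2 = 1. Tangency: 3/q_1 = p_1/p_2.
So q_1*(p_1,p_2) = 3·p_2/p_1, independent of income; and q_2* = (I − 3·p_2)/p_2.
At the given prices: q_1* = 3·9.25/11 = 2.5227.

q_1* = 2.5227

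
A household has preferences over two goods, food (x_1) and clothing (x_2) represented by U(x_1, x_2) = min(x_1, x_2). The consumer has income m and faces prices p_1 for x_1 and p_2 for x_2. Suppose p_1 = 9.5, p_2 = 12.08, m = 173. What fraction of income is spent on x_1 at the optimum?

share on x_1 = 0.4402

With perfect complements, no substitution: consume in ratio x_1:x_2 = 1:1.
Budget: p_1·x_1 + p_2·x_1 = m, so (p_1 + p_2)·x_1 = m.
Demand: x_1*(p_1,p_2,m) = m/(p_1 + p_2), x_2* = m/(p_1 + p_2).
Here 9.5 + 12.08 = 21.58, giving x_1* = 8.0167 and x_2* = 8.0167.
Expenditure on x_1: 9.5·8.0167 = 76.1585; share = 0.4402.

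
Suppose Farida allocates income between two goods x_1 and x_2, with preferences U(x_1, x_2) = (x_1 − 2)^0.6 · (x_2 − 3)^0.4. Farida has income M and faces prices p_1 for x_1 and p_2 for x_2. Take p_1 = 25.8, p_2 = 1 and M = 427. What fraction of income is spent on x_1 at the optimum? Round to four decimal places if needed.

Let x_1' = x_1−2, x_2' = x_2−3. MRS = (3/2)·x_2'/x_1' = p_1/p_2.
Substituting into the budget: x_1* = 2 + 0.6·(M − 2·p_1 − 3·p_2)/p_1, and x_2* = 3 + 0.4·(…)/p_2.
Discretionary income = 427 − 2·25.8 − 3·1 = 372.4; x_1* = 2 + 0.6·372.4/25.8 = 10.6605; x_2* = 3 + 0.4·372.4/1 = 151.96.
Expenditure on x_1: 25.8·10.6605 = 275.04; share = 0.6441.

share on x_1 = 0.6441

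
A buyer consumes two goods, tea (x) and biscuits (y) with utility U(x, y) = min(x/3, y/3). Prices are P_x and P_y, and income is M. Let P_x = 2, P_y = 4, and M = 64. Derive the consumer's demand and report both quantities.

With perfect complements, no substitution: consume in ratio x:y = 3:3.
Budget: P_x·x + P_y·x = M, so (3·P_x + 3·P_y)·x = 3·M.
Demand: x*(P_x,P_y,M) = 3·M/(3·P_x + 3·P_y), y* = 3·M/(3·P_x + 3·P_y).
Here 3·2 + 3·4 = 18, giving x* = 10.6667 and y* = 10.6667.

x* = 10.6667, y* = 10.6667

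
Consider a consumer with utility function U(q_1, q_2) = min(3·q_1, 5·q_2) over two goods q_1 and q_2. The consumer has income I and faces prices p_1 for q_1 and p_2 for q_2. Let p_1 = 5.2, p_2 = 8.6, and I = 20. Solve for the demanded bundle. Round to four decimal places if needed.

Demand: q_1*(p_1,p_2,I) = 5·I/(5·p_1 + 3·p_2), q_2* = 3·I/(5·p_1 + 3·p_2).
Here 5·5.2 + 3·8.6 = 51.8, giving q_1* = 1.9305 and q_2* = 1.1583.

q_1* = 1.9305, q_2* = 1.1583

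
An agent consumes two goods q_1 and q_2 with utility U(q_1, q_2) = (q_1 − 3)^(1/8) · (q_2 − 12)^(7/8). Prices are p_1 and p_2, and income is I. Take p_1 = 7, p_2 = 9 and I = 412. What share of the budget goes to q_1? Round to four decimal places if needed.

share on q_1 = 0.1368

Let q_1' = q_1−3, q_2' = q_2−12. MRS = (1/7)·q_2'/q_1' = p_1/p_2.
After buying the subsistence bundle (3, 12), a share 0.125 of the remaining income goes to q_1: q_1* = 3 + 0.125·(I − 3p_1 − 12p_2)/p_1.
Discretionary income = 412 − 3·7 − 12·9 = 283; q_1* = 3 + 0.125·283/7 = 8.0536; q_2* = 12 + 0.875·283/9 = 39.5139.
Expenditure on q_1: 7·8.0536 = 56.375; share = 0.1368.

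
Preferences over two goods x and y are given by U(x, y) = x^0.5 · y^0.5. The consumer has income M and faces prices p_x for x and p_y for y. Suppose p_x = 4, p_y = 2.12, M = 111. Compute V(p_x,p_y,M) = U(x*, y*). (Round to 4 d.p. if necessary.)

V = 19.0588

Demand: x*(p_x,p_y,M) = 0.5·M/p_x and y* = 0.5·M/p_y.
At p_x=4, p_y=2.12, M=111: x* = 0.5·111/4 = 13.875, y* = 26.1792.
Utility at the optimum: U(13.875, 26.1792) = 19.0588.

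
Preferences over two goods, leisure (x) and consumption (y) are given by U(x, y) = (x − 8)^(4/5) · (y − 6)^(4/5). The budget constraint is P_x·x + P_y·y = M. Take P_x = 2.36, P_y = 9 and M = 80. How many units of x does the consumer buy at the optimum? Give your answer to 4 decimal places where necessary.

x* = 9.5085

Let x' = x−8, y' = y−6. MRS = y'/x' = P_x/P_y.
Substituting into the budget: x* = 8 + 0.5·(M − 8·P_x − 6·P_y)/P_x, and y* = 6 + 0.5·(…)/P_y.
Discretionary income = 80 − 8·2.36 − 6·9 = 7.12; x* = 8 + 0.5·7.12/2.36 = 9.5085.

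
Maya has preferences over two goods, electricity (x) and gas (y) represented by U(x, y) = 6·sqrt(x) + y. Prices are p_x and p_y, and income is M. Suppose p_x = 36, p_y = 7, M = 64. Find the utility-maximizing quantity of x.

x* = 0.3403

MU_x = 3/√x, MU_y = 1. Tangency: 3/√x = p_x/p_y.
Solve: √x = 3·p_y/p_x, so x*(p_x,p_y) = (3·p_y/p_x)², and y* = (M − p_x·x*)/p_y.
Plugging in: x* = (3·7/36)² = 0.3403.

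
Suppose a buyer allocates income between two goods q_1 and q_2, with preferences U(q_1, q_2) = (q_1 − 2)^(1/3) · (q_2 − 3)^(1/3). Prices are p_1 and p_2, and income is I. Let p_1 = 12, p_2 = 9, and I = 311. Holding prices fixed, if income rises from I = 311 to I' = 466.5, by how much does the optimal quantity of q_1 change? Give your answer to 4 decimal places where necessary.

MRS = (q_2−3)/(q_1−2). Tangency with p_1/p_2 gives q_2−3 = (p_1/p_2)·(q_1−2).
Substituting into the budget: q_1* = 2 + 0.5·(I − 2·p_1 − 3·p_2)/p_1, and q_2* = 3 + 0.5·(…)/p_2.
Discretionary income = 311 − 2·12 − 3·9 = 260; q_1* = 2 + 0.5·260/12 = 12.8333.
At I' = 466.5: q_1* = 19.3125. Change: 19.3125 − 12.8333 = 6.4792.

Δq_1* = 6.4792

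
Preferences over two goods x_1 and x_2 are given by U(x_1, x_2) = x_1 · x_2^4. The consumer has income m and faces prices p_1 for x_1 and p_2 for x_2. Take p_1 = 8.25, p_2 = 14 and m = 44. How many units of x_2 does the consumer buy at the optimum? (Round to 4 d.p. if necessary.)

The MRS is (1/4)·x_2/x_1. Set MRS = p_1/p_2.
Rearranging, p_2·x_2 = 4·p_1·x_1. Substituting into the budget gives p_1·x_1·(1 + 4) = m.
Demand: x_1*(p_1,p_2,m) = 0.2·m/p_1 and x_2* = 0.8·m/p_2.
At p_1=8.25, p_2=14, m=44: x_2* = 0.8·44/14 = 2.5143.

x_2* = 2.5143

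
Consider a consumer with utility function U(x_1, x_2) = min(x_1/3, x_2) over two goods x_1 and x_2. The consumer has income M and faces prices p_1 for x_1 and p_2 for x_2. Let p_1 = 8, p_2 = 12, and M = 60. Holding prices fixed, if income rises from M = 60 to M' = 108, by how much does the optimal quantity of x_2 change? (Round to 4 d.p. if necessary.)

Leontief preferences: the optimum is at the kink where x_1/3 = x_2/1, i.e. x_2 = (1/3)·x_1.
Budget: p_1·x_1 + p_2·(1/3)·x_1 = M, so (3·p_1 + p_2)·x_1 = 3·M.
Demand: x_1*(p_1,p_2,M) = 3·M/(3·p_1 + p_2), x_2* = M/(3·p_1 + p_2).
Here 3·8 + 12 = 36, giving x_2* = 1.6667.
At M' = 108: x_2* = 3. Change: 3 − 1.6667 = 1.3333.

Δx_2* = 1.3333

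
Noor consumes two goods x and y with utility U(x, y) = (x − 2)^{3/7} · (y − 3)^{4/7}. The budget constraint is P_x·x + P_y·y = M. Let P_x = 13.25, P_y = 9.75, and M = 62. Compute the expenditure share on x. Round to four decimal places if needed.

share on x = 0.4706

Discretionary income = 62 − 2·13.25 − 3·9.75 = 6.25; x* = 2 + 3/7·6.25/13.25 = 2.2022; y* = 3 + 4/7·6.25/9.75 = 3.3663.
Expenditure on x: 13.25·2.2022 = 29.1786; share = 0.4706.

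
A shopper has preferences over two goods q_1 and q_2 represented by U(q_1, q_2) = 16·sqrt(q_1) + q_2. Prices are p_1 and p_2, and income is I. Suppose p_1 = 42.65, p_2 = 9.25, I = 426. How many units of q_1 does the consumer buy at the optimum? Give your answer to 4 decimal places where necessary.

MU_q_1 = 8/√q_1, MU_q_2 = 1. Tangency: 8/√q_1 = p_1/p_2.
Thus q_1* = (8·p_2/p_1)² — independent of I — with the rest of income spent on q_2.
Plugging in: q_1* = (8·9.25/42.65)² = 3.0104.

q_1* = 3.0104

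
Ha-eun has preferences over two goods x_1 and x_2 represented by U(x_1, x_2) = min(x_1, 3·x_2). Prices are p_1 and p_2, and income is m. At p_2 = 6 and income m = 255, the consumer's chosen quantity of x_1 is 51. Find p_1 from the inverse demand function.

With perfect complements, no substitution: consume in ratio x_1:x_2 = 3:1.
Budget: p_1·x_1 + p_2·(1/3)·x_1 = m, so (3·p_1 + p_2)·x_1 = 3·m.
Demand: x_1*(p_1,p_2,m) = 3·m/(3·p_1 + p_2), x_2* = m/(3·p_1 + p_2).
Set x_1* = 51 in the demand function and solve for p_1: p_1 = 3.

p_1 = 3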